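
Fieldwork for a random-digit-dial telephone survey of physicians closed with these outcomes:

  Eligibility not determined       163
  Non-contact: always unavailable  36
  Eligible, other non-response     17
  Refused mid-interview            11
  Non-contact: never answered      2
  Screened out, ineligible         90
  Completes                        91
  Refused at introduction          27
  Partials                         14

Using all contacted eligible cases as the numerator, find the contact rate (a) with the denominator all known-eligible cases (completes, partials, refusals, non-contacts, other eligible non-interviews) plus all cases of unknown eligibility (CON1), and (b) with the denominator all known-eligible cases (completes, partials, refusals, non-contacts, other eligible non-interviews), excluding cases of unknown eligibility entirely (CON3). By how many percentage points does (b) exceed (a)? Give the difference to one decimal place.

Refusals = 27 + 11 = 38
No contact after all attempts = 2 + 36 = 38
Num = 91 + 14 + 38 + 17 = 160
Denominator = 91 + 14 + 38 + 38 + 17 + 163 = 361
CON1 = 160 / 361 = 0.4432
Denominator = 91 + 14 + 38 + 38 + 17 = 198
CON3 = 160 / 198 = 0.8081
Difference = 80.81 − 44.32 = 36.49 percentage points

36.5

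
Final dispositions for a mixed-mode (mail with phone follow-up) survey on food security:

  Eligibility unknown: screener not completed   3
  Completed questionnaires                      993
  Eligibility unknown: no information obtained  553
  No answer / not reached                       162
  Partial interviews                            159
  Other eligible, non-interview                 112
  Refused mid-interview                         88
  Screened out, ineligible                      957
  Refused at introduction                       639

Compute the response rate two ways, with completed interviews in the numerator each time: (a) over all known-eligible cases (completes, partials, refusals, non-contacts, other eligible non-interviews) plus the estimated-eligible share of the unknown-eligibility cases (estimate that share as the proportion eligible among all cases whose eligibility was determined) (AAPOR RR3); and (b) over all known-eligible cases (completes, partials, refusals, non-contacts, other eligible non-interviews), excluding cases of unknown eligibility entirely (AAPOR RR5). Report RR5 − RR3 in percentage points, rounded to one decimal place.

Refused = 639 + 88 = 727
Unknown eligibility = 3 + 553 = 556
Top = 993
Determined eligible = 993 + 159 + 727 + 162 + 112 = 2153
e = 2153 / (2153 + 957) = 2153 / 3110 = 0.6923
e × U = 0.6923 × 556 = 384.92
Base = 2153 + 384.92 = 2537.92
RR3 = 993 / 2537.92 = 0.3913
Base = 993 + 159 + 727 + 162 + 112 = 2153
RR5 = 993 / 2153 = 0.4612
Difference = 46.12 − 39.13 = 6.99 percentage points

7.0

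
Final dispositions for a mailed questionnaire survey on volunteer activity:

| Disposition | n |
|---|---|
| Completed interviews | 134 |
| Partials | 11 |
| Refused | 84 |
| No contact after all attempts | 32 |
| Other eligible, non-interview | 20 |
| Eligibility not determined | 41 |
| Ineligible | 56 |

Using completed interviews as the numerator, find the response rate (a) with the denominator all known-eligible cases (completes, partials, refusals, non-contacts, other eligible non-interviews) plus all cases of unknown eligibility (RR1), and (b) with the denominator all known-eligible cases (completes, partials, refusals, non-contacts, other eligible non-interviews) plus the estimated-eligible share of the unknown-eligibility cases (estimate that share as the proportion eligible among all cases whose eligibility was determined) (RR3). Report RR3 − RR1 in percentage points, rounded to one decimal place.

Num → 134
Denom → 134 + 11 + 84 + 32 + 20 + 41 = 322
RR1 = 134 / 322 = 0.4161
Determined eligible → 134 + 11 + 84 + 32 + 20 = 281
e = 281 / (281 + 56) = 281 / 337 = 0.8338
Estimated eligible among unknowns → 0.8338 × 41 = 34.19
Denom → 281 + 34.19 = 315.19
RR3 = 134 / 315.19 = 0.4251
Difference = 42.51 − 41.61 = 0.90 percentage points

0.9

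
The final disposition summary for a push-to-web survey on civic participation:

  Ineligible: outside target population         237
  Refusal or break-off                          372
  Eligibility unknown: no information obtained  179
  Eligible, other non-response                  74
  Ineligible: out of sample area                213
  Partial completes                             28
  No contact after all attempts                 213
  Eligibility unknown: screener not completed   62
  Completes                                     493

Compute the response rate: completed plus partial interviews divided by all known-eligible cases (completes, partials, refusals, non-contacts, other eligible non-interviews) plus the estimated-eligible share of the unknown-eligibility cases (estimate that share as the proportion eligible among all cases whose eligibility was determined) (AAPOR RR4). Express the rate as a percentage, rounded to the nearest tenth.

38.5%

Eligibility not determined = 62 + 179 = 241
Screened out, ineligible = 237 + 213 = 450
Num = 493 + 28 = 521
Determined eligible = 493 + 28 + 372 + 213 + 74 = 1180
e = 1180 / (1180 + 450) = 1180 / 1630 = 0.7239
Estimated eligible among unknowns = 0.7239 × 241 = 174.46
Base = 1180 + 174.46 = 1354.46
RR4 = 521 / 1354.46 = 0.3847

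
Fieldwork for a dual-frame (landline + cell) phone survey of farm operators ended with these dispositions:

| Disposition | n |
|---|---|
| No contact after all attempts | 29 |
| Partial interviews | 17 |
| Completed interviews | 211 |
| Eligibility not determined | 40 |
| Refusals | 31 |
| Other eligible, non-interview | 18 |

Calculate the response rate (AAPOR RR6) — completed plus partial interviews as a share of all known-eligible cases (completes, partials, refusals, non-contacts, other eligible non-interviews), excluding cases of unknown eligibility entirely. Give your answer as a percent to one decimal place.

Numerator: 211 + 17 = 228
Denominator: 211 + 17 + 31 + 29 + 18 = 306
RR6 = 228 / 306 = 0.7451

74.5%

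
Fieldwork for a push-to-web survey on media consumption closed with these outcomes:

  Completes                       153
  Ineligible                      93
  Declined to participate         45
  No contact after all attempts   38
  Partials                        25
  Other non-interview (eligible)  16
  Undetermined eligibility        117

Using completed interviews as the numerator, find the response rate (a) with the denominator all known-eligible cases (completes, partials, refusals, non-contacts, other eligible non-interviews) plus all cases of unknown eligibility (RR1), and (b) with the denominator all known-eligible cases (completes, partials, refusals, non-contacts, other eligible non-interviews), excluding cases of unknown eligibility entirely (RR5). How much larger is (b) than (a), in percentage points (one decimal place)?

Top: 153
Denominator: 153 + 25 + 45 + 38 + 16 + 117 = 394
RR1 = 153 / 394 = 0.3883
Denominator: 153 + 25 + 45 + 38 + 16 = 277
RR5 = 153 / 277 = 0.5523
Difference = 55.23 − 38.83 = 16.40 percentage points

16.4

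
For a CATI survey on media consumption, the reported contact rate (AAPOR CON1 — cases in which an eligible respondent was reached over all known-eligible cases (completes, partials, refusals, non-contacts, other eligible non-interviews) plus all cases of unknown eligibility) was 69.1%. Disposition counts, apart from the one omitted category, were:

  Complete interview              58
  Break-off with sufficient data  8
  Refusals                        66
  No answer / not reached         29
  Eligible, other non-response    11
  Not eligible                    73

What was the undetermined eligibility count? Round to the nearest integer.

35

Numerator: 58 + 8 + 66 + 11 = 143
CON1 = 143 / D = 0.691
D = 143 / 0.691 = 206.9
Other denominator terms total 172
undetermined eligibility = 206.9 − 172 ≈ 35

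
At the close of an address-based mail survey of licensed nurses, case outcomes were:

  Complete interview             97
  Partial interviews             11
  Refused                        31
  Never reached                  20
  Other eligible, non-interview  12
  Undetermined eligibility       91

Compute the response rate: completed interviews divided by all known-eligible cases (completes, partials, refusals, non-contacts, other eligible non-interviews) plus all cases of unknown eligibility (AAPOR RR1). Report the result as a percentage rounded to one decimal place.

37.0%

Numerator = 97
Denom = 97 + 11 + 31 + 20 + 12 + 91 = 262
RR1 = 97 / 262 = 0.3702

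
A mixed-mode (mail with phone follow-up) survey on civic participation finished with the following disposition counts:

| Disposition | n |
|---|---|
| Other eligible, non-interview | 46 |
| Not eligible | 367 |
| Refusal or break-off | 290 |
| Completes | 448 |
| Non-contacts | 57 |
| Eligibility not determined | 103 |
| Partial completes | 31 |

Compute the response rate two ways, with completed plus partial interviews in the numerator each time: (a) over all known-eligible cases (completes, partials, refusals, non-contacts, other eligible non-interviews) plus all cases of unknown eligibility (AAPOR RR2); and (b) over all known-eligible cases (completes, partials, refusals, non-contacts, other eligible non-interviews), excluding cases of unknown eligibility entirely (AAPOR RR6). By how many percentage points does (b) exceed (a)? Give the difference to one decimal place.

5.8

Numerator: 448 + 31 = 479
Denominator: 448 + 31 + 290 + 57 + 46 + 103 = 975
RR2 = 479 / 975 = 0.4913
Denominator: 448 + 31 + 290 + 57 + 46 = 872
RR6 = 479 / 872 = 0.5493
Difference = 54.93 − 49.13 = 5.80 percentage points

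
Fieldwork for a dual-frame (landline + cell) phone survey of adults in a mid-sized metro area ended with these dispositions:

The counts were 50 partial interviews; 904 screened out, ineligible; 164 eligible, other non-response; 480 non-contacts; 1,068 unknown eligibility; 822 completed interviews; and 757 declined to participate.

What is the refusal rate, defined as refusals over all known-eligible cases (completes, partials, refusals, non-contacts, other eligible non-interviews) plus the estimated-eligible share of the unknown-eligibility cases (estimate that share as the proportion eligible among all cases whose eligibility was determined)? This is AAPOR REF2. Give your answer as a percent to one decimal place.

24.9%

Num = 757
Known eligible = 822 + 50 + 757 + 480 + 164 = 2273
e = 2273 / (2273 + 904) = 2273 / 3177 = 0.7155
e × U = 0.7155 × 1068 = 764.15
Denom = 2273 + 764.15 = 3037.15
REF2 = 757 / 3037.15 = 0.2492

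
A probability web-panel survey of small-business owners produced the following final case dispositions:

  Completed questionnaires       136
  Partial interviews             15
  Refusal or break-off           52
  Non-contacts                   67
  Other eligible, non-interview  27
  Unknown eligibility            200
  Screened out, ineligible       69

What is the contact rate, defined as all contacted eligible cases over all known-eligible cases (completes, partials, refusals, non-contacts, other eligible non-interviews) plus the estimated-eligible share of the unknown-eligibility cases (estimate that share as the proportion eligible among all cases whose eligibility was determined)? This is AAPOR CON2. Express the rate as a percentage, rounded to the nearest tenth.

50.1%

Top → 136 + 15 + 52 + 27 = 230
Eligible (known) → 136 + 15 + 52 + 67 + 27 = 297
e = 297 / (297 + 69) = 297 / 366 = 0.8115
Eligible share of unknowns → 0.8115 × 200 = 162.30
Denom → 297 + 162.30 = 459.30
CON2 = 230 / 459.30 = 0.5008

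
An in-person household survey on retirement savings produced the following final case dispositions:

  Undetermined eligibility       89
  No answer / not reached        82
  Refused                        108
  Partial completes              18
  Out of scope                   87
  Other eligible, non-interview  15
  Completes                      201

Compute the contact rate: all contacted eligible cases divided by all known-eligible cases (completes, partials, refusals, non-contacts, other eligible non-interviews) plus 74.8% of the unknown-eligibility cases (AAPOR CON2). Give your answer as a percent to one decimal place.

69.7%

Top = 201 + 18 + 108 + 15 = 342
Known eligible = 201 + 18 + 108 + 82 + 15 = 424
e × U = 0.7480 × 89 = 66.57
Denom = 424 + 66.57 = 490.57
CON2 = 342 / 490.57 = 0.6971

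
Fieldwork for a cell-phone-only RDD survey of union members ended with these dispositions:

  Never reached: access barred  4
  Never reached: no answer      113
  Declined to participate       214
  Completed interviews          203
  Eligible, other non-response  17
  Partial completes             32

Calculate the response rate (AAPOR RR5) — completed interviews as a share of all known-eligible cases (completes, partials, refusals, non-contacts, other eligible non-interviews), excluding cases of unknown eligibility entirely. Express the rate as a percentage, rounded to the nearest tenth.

No contact after all attempts = 113 + 4 = 117
Num = 203
Base = 203 + 32 + 214 + 117 + 17 = 583
RR5 = 203 / 583 = 0.3482

34.8%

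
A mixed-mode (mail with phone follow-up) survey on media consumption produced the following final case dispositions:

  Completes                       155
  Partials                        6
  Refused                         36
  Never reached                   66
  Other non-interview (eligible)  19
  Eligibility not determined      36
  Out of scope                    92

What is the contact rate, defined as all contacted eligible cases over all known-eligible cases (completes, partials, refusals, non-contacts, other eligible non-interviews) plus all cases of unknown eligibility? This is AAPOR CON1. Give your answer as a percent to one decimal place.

67.9%

Numerator → 155 + 6 + 36 + 19 = 216
Denominator → 155 + 6 + 36 + 66 + 19 + 36 = 318
CON1 = 216 / 318 = 0.6792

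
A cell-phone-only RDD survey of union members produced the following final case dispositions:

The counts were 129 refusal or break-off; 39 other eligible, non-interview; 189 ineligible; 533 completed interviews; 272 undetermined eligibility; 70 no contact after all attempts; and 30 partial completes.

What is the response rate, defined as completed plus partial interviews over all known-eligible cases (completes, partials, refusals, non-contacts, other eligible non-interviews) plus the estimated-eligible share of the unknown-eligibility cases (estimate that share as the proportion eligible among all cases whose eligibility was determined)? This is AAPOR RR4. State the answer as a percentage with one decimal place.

55.1%

Top = 533 + 30 = 563
Known eligible = 533 + 30 + 129 + 70 + 39 = 801
e = 801 / (801 + 189) = 801 / 990 = 0.8091
e × U = 0.8091 × 272 = 220.08
Denom = 801 + 220.08 = 1021.08
RR4 = 563 / 1021.08 = 0.5514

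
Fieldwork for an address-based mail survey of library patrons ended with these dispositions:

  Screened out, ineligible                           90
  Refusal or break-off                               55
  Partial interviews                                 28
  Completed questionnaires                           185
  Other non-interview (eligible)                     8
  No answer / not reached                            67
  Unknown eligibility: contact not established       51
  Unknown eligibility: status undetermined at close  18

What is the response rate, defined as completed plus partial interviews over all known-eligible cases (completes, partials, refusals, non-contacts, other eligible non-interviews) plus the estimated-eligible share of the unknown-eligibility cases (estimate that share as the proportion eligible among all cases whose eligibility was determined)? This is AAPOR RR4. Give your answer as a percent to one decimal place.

53.6%

Unknown eligibility = 51 + 18 = 69
Top: 185 + 28 = 213
Known eligible: 185 + 28 + 55 + 67 + 8 = 343
e = 343 / (343 + 90) = 343 / 433 = 0.7921
Eligible share of unknowns: 0.7921 × 69 = 54.65
Base: 343 + 54.65 = 397.65
RR4 = 213 / 397.65 = 0.5356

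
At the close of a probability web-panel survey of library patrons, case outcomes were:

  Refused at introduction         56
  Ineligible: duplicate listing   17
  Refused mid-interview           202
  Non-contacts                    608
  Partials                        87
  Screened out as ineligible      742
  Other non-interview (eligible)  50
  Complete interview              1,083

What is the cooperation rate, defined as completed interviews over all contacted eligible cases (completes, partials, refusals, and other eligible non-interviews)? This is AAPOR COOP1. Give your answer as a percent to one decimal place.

Declined to participate = 56 + 202 = 258
Screened out, ineligible = 742 + 17 = 759
Top = 1083
Base = 1083 + 87 + 258 + 50 = 1478
COOP1 = 1083 / 1478 = 0.7327

73.3%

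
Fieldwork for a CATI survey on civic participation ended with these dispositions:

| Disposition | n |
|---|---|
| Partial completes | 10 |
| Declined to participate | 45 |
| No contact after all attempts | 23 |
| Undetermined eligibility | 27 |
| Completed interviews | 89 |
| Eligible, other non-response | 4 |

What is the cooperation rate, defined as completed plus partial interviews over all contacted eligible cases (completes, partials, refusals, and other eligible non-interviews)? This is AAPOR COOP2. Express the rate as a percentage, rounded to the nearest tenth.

Numerator: 89 + 10 = 99
Denominator: 89 + 10 + 45 + 4 = 148
COOP2 = 99 / 148 = 0.6689

66.9%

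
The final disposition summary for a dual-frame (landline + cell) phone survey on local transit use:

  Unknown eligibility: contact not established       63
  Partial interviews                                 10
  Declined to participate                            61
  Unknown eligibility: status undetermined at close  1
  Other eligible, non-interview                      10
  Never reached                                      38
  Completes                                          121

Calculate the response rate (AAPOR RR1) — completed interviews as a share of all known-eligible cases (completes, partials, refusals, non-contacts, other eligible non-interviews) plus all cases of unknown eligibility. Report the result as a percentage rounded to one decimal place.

Eligibility not determined = 63 + 1 = 64
Numerator: 121
Denom: 121 + 10 + 61 + 38 + 10 + 64 = 304
RR1 = 121 / 304 = 0.3980

39.8%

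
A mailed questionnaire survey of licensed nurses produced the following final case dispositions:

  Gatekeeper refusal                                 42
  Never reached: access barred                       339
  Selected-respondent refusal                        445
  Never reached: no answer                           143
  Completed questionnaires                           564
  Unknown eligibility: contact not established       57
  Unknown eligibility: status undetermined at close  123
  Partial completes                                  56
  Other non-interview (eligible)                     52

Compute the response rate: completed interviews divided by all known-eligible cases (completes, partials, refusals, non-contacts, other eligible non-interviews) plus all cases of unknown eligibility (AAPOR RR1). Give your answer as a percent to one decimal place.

31.0%

Refusals = 42 + 445 = 487
No contact after all attempts = 143 + 339 = 482
Undetermined eligibility = 57 + 123 = 180
Top = 564
Denominator = 564 + 56 + 487 + 482 + 52 + 180 = 1821
RR1 = 564 / 1821 = 0.3097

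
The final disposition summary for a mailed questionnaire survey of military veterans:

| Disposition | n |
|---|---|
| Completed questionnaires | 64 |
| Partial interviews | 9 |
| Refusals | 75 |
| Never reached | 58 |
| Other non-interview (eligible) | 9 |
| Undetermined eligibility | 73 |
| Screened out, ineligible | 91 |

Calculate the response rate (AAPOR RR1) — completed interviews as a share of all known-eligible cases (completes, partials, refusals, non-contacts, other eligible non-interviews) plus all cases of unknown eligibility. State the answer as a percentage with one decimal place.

22.2%

Top → 64
Denom → 64 + 9 + 75 + 58 + 9 + 73 = 288
RR1 = 64 / 288 = 0.2222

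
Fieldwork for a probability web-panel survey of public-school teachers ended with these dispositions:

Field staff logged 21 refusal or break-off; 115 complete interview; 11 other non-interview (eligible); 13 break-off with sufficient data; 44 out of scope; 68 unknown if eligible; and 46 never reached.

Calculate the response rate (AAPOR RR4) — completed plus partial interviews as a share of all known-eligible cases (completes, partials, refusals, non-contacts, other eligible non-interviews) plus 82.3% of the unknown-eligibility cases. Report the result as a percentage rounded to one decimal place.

48.9%

Numerator: 115 + 13 = 128
Determined eligible: 115 + 13 + 21 + 46 + 11 = 206
Estimated eligible among unknowns: 0.8230 × 68 = 55.96
Denom: 206 + 55.96 = 261.96
RR4 = 128 / 261.96 = 0.4886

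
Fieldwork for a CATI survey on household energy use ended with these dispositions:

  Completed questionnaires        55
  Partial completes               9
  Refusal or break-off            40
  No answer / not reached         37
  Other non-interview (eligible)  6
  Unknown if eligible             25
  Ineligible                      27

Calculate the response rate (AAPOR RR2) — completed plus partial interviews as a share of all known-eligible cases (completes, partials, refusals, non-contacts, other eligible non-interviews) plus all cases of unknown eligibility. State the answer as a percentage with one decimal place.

37.2%

Num → 55 + 9 = 64
Denom → 55 + 9 + 40 + 37 + 6 + 25 = 172
RR2 = 64 / 172 = 0.3721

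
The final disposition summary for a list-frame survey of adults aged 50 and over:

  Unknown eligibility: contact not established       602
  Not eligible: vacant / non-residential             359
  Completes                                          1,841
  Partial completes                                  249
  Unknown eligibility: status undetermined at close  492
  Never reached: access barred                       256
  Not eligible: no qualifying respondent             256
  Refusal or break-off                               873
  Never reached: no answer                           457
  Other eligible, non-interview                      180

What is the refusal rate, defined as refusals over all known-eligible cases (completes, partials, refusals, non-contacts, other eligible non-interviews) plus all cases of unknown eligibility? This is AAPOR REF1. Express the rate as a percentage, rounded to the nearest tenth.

Non-contacts = 457 + 256 = 713
Undetermined eligibility = 602 + 492 = 1094
Out of scope = 256 + 359 = 615
Numerator: 873
Base: 1841 + 249 + 873 + 713 + 180 + 1094 = 4950
REF1 = 873 / 4950 = 0.1764

17.6%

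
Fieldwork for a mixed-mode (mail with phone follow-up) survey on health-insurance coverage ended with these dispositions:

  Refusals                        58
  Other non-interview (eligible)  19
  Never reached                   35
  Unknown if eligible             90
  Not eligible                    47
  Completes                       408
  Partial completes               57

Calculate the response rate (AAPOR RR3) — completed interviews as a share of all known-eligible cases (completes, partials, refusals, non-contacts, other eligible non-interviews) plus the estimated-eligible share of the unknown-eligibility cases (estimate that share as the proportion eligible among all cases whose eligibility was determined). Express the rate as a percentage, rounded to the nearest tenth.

61.8%

Top = 408
Determined eligible = 408 + 57 + 58 + 35 + 19 = 577
e = 577 / (577 + 47) = 577 / 624 = 0.9247
Eligible share of unknowns = 0.9247 × 90 = 83.22
Denominator = 577 + 83.22 = 660.22
RR3 = 408 / 660.22 = 0.6180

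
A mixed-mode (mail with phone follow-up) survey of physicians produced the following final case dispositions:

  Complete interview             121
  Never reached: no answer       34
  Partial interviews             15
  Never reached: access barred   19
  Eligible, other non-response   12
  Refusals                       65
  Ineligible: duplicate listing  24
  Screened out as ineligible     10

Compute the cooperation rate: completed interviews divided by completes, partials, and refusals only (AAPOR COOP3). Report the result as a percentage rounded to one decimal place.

60.2%

No contact after all attempts = 34 + 19 = 53
Screened out, ineligible = 10 + 24 = 34
Numerator: 121
Base: 121 + 15 + 65 = 201
COOP3 = 121 / 201 = 0.6020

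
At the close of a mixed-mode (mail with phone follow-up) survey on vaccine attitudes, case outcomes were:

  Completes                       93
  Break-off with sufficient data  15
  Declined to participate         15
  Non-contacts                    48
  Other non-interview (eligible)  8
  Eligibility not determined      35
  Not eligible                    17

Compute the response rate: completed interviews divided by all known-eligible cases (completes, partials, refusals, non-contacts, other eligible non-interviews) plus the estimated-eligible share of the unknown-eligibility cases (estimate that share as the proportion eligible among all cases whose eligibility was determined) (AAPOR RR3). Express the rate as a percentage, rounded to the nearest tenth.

44.1%

Numerator → 93
Determined eligible → 93 + 15 + 15 + 48 + 8 = 179
e = 179 / (179 + 17) = 179 / 196 = 0.9133
Eligible share of unknowns → 0.9133 × 35 = 31.97
Denominator → 179 + 31.97 = 210.97
RR3 = 93 / 210.97 = 0.4408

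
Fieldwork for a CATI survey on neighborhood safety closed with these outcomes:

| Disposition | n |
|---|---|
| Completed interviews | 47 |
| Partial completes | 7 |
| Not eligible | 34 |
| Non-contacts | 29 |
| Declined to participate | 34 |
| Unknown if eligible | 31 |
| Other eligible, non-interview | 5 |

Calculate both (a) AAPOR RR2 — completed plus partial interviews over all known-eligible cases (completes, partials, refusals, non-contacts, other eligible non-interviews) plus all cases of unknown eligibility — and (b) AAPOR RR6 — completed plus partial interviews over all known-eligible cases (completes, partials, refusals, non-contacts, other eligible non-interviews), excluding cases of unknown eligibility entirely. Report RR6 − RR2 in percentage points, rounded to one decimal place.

Numerator: 47 + 7 = 54
Base: 47 + 7 + 34 + 29 + 5 + 31 = 153
RR2 = 54 / 153 = 0.3529
Base: 47 + 7 + 34 + 29 + 5 = 122
RR6 = 54 / 122 = 0.4426
Difference = 44.26 − 35.29 = 8.97 percentage points

9.0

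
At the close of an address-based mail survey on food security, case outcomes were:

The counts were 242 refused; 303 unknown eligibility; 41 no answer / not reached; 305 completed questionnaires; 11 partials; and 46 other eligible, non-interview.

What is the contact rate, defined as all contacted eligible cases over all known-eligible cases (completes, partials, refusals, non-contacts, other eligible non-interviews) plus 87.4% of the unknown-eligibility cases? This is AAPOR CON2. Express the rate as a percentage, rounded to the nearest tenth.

66.4%

Numerator = 305 + 11 + 242 + 46 = 604
Eligible (known) = 305 + 11 + 242 + 41 + 46 = 645
Eligible share of unknowns = 0.8740 × 303 = 264.82
Denom = 645 + 264.82 = 909.82
CON2 = 604 / 909.82 = 0.6639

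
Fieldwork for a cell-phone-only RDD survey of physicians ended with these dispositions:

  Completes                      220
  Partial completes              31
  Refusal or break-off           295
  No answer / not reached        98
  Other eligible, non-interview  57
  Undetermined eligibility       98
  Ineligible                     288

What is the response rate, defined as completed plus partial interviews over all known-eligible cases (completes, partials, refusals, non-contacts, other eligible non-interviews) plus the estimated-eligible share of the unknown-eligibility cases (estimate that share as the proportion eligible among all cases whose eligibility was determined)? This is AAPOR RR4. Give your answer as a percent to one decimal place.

Top: 220 + 31 = 251
Determined eligible: 220 + 31 + 295 + 98 + 57 = 701
e = 701 / (701 + 288) = 701 / 989 = 0.7088
e × U: 0.7088 × 98 = 69.46
Base: 701 + 69.46 = 770.46
RR4 = 251 / 770.46 = 0.3258

32.6%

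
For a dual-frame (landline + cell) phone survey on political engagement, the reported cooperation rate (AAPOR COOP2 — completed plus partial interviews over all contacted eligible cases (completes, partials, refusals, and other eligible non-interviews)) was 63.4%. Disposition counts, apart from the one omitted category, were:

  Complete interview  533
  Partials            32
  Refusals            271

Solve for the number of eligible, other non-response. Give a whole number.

Top: 533 + 32 = 565
COOP2 = 565 / D = 0.634
D = 565 / 0.634 = 891.2
Remaining denominator categories sum to 836
eligible, other non-response = 891.2 − 836 ≈ 55

55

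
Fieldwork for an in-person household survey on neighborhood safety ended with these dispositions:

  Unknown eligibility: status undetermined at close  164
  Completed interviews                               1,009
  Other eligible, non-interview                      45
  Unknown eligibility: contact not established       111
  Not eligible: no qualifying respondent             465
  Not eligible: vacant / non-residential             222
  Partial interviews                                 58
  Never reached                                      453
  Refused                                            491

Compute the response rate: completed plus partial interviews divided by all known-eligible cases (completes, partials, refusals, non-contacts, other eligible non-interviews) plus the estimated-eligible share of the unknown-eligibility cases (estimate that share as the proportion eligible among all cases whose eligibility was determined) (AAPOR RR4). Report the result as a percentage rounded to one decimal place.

47.2%

Eligibility not determined = 111 + 164 = 275
Out of scope = 465 + 222 = 687
Numerator → 1009 + 58 = 1067
Eligible (known) → 1009 + 58 + 491 + 453 + 45 = 2056
e = 2056 / (2056 + 687) = 2056 / 2743 = 0.7495
Estimated eligible among unknowns → 0.7495 × 275 = 206.11
Base → 2056 + 206.11 = 2262.11
RR4 = 1067 / 2262.11 = 0.4717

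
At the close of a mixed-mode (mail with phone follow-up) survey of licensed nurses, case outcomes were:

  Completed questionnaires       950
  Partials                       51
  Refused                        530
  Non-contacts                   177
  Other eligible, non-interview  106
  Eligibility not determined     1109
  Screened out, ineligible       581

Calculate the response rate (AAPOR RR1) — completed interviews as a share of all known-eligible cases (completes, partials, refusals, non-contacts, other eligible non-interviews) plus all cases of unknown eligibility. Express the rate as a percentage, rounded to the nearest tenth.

32.5%

Num: 950
Denom: 950 + 51 + 530 + 177 + 106 + 1109 = 2923
RR1 = 950 / 2923 = 0.3250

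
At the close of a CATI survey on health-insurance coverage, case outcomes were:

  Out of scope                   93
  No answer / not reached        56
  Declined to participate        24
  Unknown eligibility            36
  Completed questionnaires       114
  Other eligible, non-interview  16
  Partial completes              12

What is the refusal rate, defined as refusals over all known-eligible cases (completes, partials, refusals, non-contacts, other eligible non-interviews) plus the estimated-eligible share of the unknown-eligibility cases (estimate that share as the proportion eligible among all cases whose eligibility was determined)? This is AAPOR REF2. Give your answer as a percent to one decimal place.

Top = 24
Known eligible = 114 + 12 + 24 + 56 + 16 = 222
e = 222 / (222 + 93) = 222 / 315 = 0.7048
Eligible share of unknowns = 0.7048 × 36 = 25.37
Base = 222 + 25.37 = 247.37
REF2 = 24 / 247.37 = 0.0970

9.7%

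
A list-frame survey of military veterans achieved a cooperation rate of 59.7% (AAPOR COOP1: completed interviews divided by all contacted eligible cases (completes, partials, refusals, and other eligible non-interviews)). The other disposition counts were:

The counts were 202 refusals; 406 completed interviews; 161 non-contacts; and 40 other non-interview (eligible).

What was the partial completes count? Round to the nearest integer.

32

COOP1 = 406 / D = 0.597
D = 406 / 0.597 = 680.1
Other denominator terms total 648
partial completes = 680.1 − 648 ≈ 32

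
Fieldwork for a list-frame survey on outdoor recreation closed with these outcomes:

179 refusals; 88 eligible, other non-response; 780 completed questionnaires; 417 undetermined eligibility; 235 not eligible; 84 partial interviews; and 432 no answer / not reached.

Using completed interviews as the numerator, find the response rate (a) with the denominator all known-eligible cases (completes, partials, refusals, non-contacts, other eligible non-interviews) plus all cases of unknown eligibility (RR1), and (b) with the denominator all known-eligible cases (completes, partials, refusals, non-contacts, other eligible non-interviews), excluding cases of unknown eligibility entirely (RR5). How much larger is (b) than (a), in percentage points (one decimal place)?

Num = 780
Base = 780 + 84 + 179 + 432 + 88 + 417 = 1980
RR1 = 780 / 1980 = 0.3939
Base = 780 + 84 + 179 + 432 + 88 = 1563
RR5 = 780 / 1563 = 0.4990
Difference = 49.90 − 39.39 = 10.51 percentage points

10.5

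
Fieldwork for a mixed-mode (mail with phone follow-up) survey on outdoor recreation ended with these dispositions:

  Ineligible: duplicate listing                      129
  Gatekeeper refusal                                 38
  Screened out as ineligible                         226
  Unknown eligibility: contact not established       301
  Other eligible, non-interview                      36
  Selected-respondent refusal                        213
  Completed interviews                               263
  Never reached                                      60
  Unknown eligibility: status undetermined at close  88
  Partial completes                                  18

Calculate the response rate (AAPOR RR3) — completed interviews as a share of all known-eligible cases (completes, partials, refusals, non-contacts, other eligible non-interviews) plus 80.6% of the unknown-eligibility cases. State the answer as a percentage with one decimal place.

27.9%

Declined to participate = 38 + 213 = 251
Unknown eligibility = 301 + 88 = 389
Screened out, ineligible = 226 + 129 = 355
Numerator → 263
Known eligible → 263 + 18 + 251 + 60 + 36 = 628
e × U → 0.8060 × 389 = 313.53
Denom → 628 + 313.53 = 941.53
RR3 = 263 / 941.53 = 0.2793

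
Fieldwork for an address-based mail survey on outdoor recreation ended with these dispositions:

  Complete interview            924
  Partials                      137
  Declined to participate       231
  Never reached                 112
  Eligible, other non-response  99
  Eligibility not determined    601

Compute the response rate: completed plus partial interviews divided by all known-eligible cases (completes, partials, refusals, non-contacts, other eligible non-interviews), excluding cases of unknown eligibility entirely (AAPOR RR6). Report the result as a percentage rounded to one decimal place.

70.6%

Top = 924 + 137 = 1061
Denom = 924 + 137 + 231 + 112 + 99 = 1503
RR6 = 1061 / 1503 = 0.7059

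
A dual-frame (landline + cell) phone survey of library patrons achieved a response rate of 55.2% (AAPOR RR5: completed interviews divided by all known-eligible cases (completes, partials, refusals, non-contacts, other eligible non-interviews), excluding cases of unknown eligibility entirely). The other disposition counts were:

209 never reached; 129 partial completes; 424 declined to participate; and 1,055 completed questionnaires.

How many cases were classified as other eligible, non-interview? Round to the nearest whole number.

RR5 = 1055 / D = 0.552
D = 1055 / 0.552 = 1911.2
Remaining denominator categories sum to 1817
other eligible, non-interview = 1911.2 − 1817 ≈ 94

94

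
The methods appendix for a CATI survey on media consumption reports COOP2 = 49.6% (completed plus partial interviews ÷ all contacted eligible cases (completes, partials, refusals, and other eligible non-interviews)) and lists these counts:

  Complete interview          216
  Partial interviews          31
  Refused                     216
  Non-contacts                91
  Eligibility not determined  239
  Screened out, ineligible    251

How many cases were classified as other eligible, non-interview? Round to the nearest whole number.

35

Numerator: 216 + 31 = 247
COOP2 = 247 / D = 0.496
D = 247 / 0.496 = 498.0
Remaining denominator categories sum to 463
other eligible, non-interview = 498.0 − 463 ≈ 35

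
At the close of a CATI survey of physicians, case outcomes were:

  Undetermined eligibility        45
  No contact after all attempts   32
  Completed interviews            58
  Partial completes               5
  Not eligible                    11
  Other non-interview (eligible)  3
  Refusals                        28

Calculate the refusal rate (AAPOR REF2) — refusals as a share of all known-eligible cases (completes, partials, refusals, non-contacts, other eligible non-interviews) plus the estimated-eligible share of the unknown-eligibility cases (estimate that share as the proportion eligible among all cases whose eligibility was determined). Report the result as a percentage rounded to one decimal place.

Numerator: 28
Known eligible: 58 + 5 + 28 + 32 + 3 = 126
e = 126 / (126 + 11) = 126 / 137 = 0.9197
Estimated eligible among unknowns: 0.9197 × 45 = 41.39
Base: 126 + 41.39 = 167.39
REF2 = 28 / 167.39 = 0.1673

16.7%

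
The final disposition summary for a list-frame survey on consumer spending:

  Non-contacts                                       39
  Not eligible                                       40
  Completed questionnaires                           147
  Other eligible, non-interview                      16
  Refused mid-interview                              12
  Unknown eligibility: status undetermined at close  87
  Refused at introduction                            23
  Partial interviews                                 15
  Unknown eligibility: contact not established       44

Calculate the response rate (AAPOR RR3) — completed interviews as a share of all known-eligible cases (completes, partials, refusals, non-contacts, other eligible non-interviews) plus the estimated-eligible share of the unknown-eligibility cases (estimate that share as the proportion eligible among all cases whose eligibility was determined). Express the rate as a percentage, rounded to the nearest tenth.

40.3%

Refusal or break-off = 23 + 12 = 35
Eligibility not determined = 44 + 87 = 131
Num: 147
Determined eligible: 147 + 15 + 35 + 39 + 16 = 252
e = 252 / (252 + 40) = 252 / 292 = 0.8630
Estimated eligible among unknowns: 0.8630 × 131 = 113.05
Denom: 252 + 113.05 = 365.05
RR3 = 147 / 365.05 = 0.4027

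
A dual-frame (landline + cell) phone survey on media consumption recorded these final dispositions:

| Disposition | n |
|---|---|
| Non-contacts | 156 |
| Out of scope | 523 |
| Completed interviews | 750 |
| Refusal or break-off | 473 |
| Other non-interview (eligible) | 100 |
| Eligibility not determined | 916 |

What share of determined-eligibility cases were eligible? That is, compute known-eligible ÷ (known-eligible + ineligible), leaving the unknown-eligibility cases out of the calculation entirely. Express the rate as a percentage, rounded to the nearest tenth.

73.9%

Eligible (known) = 750 + 473 + 156 + 100 = 1479
e = 1479 / (1479 + 523) = 1479 / 2002 = 0.7388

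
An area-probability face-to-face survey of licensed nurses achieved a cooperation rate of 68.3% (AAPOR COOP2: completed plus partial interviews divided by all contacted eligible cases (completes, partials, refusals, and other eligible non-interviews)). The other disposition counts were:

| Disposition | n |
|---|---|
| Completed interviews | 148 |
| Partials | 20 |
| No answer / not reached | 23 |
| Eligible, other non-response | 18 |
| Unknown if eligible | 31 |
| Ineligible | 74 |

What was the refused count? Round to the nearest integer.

Numerator → 148 + 20 = 168
COOP2 = 168 / D = 0.683
D = 168 / 0.683 = 246.0
Other denominator terms total 186
refused = 246.0 − 186 ≈ 60

60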